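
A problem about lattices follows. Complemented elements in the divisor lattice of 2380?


An element a is complemented if some b has a meet b = bottom, a join b = top.
a is complemented iff gcd(a, n/a)=1, i.e. a is a unitary divisor of 2380.
Complemented elements: 1, 4, 5, 7, 17, 20, ... (10 more)
Count: 16


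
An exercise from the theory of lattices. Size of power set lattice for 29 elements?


Power set = 2^n.
2^29 = 536870912


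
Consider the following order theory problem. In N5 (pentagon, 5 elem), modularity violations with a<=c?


Modular law: if a <= c then a v (b ^ c) = (a v b) ^ c.
Check all triples (a,b,c) with a <= c among 5 elements.
  e.g. a=a, b=c, c=b: lhs=a != rhs=b
Total violating triples: 1


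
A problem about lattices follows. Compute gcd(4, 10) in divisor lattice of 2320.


In a divisor lattice, meet = gcd (greatest common divisor).
By Euclidean algorithm or factoring: gcd(4,10) = 2


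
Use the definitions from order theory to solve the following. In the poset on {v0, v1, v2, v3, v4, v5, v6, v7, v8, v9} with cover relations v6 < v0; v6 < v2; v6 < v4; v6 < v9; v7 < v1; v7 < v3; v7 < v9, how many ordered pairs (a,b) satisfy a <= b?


The order relation is {(a,b) : a <= b}, reflexive so it includes (a,a).
Examples: (v0,v0), (v1,v1), (v2,v2), (v3,v3), (v4,v4), ...
Total ordered pairs: 17


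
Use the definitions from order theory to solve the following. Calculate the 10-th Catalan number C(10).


C(n) = C(2n, n) / (n+1).
C(20, 10) = 184756
C(10) = 184756 / 11 = 16796


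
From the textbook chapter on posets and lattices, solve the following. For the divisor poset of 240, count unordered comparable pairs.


A comparable pair {a,b} has a < b or b < a in the order.
Count unordered pairs where one element is strictly below the other.
Examples: {1,2}, {1,3}, {1,4}, {1,5}, ...
Total comparable pairs: 115


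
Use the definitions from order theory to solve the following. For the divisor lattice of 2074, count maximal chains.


A maximal chain goes from the minimum element to a maximal element via cover relations.
Counting all min-to-max paths in the cover graph.
Total maximal chains: 6


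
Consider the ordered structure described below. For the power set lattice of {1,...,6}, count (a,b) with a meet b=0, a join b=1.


Complement pair (a,b): a meet b = bottom, a join b = top.
Here: A intersect B = {} and A union B = {1,...,6}.
Pairs found: ({},{1,2,3,4,5,6}), ({1},{2,3,4,5,6}), ({2},{1,3,4,5,6}), ({3},{1,2,4,5,6}), ... (60 more)
Total ordered pairs: 64


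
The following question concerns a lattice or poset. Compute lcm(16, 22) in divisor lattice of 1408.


In a divisor lattice, join = lcm (least common multiple).
gcd(16,22) = 2
lcm(16,22) = 16*22/gcd = 352/2 = 176


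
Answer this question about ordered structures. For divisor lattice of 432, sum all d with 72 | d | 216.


Interval [72,216] in divisors of 432: [72, 216]
Sum = 288


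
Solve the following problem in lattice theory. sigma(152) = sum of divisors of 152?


sigma(n) = sum of divisors.
Divisors of 152: [1, 2, 4, 8, 19, 38, 76, 152]
Sum = 300


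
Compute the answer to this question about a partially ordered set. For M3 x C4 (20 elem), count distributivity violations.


Distributive law: a ^ (b v c) = (a ^ b) v (a ^ c).
Check all 20^3 = 8000 ordered triples (a,b,c).
  e.g. a=(a1,0), b=(a2,0), c=(a3,0): lhs=(a1,0) != rhs=(0,0)
  e.g. a=(a1,0), b=(a2,0), c=(a3,1): lhs=(a1,0) != rhs=(0,0)
Total violating triples: 384


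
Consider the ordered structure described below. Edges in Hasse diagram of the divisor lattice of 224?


A cover relation a -< b holds when a < b with no c strictly between.
Cover relations:
  1 -< 2
  1 -< 7
  2 -< 4
  2 -< 14
  4 -< 8
  4 -< 28
  7 -< 14
  8 -< 16
  ...8 more
Total: 16


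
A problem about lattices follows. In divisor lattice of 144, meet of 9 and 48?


In a divisor lattice, meet = gcd (greatest common divisor).
By Euclidean algorithm or factoring: gcd(9,48) = 3


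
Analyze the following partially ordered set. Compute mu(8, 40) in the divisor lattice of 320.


In a divisor lattice, mu(a,b) = mu(b/a) where mu is the classical Mobius function.
b/a = 40/8 = 5
Prime factorization of 5: primes [5]
5 is squarefree with 1 prime factor(s), so mu(5) = (-1)^1 = -1


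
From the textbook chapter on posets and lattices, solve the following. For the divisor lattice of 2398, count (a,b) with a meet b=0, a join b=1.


Complement pair (a,b): a meet b = bottom, a join b = top.
Here: gcd(a,b)=1 and lcm(a,b)=2398, i.e. a*b=2398 with a,b coprime.
Pairs found: (1,2398), (2,1199), (11,218), (22,109), ... (4 more)
Total ordered pairs: 8


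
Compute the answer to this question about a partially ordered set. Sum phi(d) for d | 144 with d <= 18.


Divisors of 144 up to 18: [1, 2, 3, 4, 6, 8, 9, 12, 16, 18]
phi values: [1, 1, 2, 2, 2, 4, 6, 4, 8, 6]
Sum = 36


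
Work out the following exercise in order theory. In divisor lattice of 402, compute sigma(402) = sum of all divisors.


sigma(n) = sum of divisors.
Divisors of 402: [1, 2, 3, 6, 67, 134, 201, 402]
Sum = 816


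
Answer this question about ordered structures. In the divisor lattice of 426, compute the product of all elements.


Divisors of 426: [1, 2, 3, 6, 71, 142, 213, 426]
Product = n^(d(n)/2) = 426^(8/2)
Product = 32933538576


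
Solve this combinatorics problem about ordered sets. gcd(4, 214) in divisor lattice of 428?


Meet=gcd.
gcd(4,214)=2


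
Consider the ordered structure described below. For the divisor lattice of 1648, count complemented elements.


An element a is complemented if some b has a meet b = bottom, a join b = top.
a is complemented iff gcd(a, n/a)=1, i.e. a is a unitary divisor of 1648.
Complemented elements: 1, 16, 103, 1648
Count: 4


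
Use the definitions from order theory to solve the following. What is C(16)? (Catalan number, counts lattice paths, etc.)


C(n) = C(2n, n) / (n+1).
C(32, 16) = 601080390
C(16) = 601080390 / 17 = 35357670


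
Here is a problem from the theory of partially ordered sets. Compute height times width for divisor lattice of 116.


Height = length of longest chain minus 1; width = size of largest antichain.
A maximum chain: 1 | 29 | 58 | 116  (height 3).
A maximum antichain: {2, 29}  (width 2).
Product = 3 * 2 = 6


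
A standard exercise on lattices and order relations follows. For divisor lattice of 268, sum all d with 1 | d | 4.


Interval [1,4] in divisors of 268: [1, 2, 4]
Sum = 7


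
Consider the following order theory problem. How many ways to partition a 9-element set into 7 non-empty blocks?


S(n,k) = k*S(n-1,k) + S(n-1,k-1).
S(8,7) = 28, S(8,6) = 266
S(9,7) = 7*28 + 266 = 196 + 266
S(9,7) = 462


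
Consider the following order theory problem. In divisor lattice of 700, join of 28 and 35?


In a divisor lattice, join = lcm (least common multiple).
gcd(28,35) = 7
lcm(28,35) = 28*35/gcd = 980/7 = 140


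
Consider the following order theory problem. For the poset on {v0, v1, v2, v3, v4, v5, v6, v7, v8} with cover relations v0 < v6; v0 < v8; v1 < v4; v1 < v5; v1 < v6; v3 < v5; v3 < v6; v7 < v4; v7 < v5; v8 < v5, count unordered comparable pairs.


A comparable pair {a,b} has a < b or b < a in the order.
Count unordered pairs where one element is strictly below the other.
Examples: {v0,v5}, {v0,v6}, {v0,v8}, {v1,v4}, ...
Total comparable pairs: 11


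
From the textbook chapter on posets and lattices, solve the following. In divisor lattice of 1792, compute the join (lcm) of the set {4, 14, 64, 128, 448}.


In a divisor lattice, join = lcm (least common multiple).
Compute lcm iteratively: start with first element, then lcm(current, next).
Elements: [4, 14, 64, 128, 448]
lcm(4,14) = 28
lcm(28,64) = 448
lcm(448,128) = 896
lcm(896,448) = 896
Final lcm = 896


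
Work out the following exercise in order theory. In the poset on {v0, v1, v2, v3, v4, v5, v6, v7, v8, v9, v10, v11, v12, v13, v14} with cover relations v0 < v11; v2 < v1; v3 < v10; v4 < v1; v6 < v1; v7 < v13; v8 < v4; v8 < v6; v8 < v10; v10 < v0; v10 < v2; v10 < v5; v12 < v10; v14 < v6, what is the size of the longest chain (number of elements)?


A chain is a totally ordered subset; we count the number of elements in a maximum chain.
Compute, for each element x, the size of the longest chain ending at x:
  v3: 1
  v7: 1
  v8: 1
  v9: 1
  v12: 1
  v14: 1
  ...
A maximum chain: v3 < v10 < v2 < v1
Number of elements in the longest chain: 4


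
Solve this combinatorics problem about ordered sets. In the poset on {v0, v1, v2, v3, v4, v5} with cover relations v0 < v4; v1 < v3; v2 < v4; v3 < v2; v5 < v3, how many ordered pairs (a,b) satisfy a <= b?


The order relation is {(a,b) : a <= b}, reflexive so it includes (a,a).
Examples: (v0,v0), (v0,v4), (v1,v1), (v1,v2), (v1,v3), ...
Total ordered pairs: 16


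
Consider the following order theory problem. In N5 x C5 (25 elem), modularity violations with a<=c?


Modular law: if a <= c then a v (b ^ c) = (a v b) ^ c.
Check all triples (a,b,c) with a <= c among 25 elements.
  e.g. a=(a,0), b=(c,0), c=(b,0): lhs=(a,0) != rhs=(b,0)
  e.g. a=(a,0), b=(c,1), c=(b,0): lhs=(a,0) != rhs=(b,0)
Total violating triples: 75


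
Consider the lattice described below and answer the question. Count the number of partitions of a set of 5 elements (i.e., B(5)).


B(n) = number of set partitions of an n-element set.
B(n) satisfies the recurrence: B(n+1) = sum_k C(n,k)*B(k).
B(5) = 52


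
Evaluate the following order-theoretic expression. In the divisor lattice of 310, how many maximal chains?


A maximal chain goes from the minimum element to a maximal element via cover relations.
Counting all min-to-max paths in the cover graph.
Total maximal chains: 6


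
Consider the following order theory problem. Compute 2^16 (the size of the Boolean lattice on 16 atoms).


Power set = 2^n.
2^16 = 65536


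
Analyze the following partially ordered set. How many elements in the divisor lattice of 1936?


Divisors of 1936: [1, 2, 4, 8, 11, 16, 22, 44, 88, 121, 176, 242, 484, 968, 1936]
Count: 15


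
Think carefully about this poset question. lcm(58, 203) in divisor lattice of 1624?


Join=lcm.
gcd(58,203)=29
lcm=406


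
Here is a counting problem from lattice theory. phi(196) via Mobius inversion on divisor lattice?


phi(n) = n * prod_{p|n} (1 - 1/p).
Prime divisors of 196: [2, 7]
phi(196) = 196 * (1 - 1/2) * (1 - 1/7)
phi(196) = 84


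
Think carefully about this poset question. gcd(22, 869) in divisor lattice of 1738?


Meet=gcd.
gcd(22,869)=11


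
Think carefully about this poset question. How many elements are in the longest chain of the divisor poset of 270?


A chain is a totally ordered subset; we count the number of elements in a maximum chain.
Compute, for each element x, the size of the longest chain ending at x:
  1: 1
  2: 2
  3: 2
  5: 2
  9: 3
  6: 3
  ...
A maximum chain: 1 < 2 < 6 < 18 < 54 < 270
Number of elements in the longest chain: 6


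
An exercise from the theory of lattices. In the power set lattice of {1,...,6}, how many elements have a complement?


An element a is complemented if some b has a meet b = bottom, a join b = top.
every subset A has complement S\A, so all elements are complemented.
Complemented elements: {}, {1}, {2}, {3}, {4}, {5}, ... (58 more)
Count: 64


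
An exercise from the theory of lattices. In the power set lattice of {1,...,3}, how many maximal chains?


A maximal chain goes from the minimum element to a maximal element via cover relations.
Counting all min-to-max paths in the cover graph.
Total maximal chains: 6


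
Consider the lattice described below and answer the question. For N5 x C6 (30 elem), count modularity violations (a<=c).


Modular law: if a <= c then a v (b ^ c) = (a v b) ^ c.
Check all triples (a,b,c) with a <= c among 30 elements.
  e.g. a=(a,0), b=(c,0), c=(b,0): lhs=(a,0) != rhs=(b,0)
  e.g. a=(a,0), b=(c,1), c=(b,0): lhs=(a,0) != rhs=(b,0)
Total violating triples: 126


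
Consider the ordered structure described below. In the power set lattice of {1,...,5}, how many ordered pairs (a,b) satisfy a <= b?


The order relation is {(a,b) : a <= b}, reflexive so it includes (a,a).
Examples: ({},{}), ({},{1,2}), ({},{1,2,3}), ({},{1,2,3,4}), ({},{1,2,3,4,5}), ...
Total ordered pairs: 243


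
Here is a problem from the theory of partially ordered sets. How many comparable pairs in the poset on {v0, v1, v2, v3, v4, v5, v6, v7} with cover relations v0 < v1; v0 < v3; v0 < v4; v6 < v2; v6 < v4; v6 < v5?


A comparable pair {a,b} has a < b or b < a in the order.
Count unordered pairs where one element is strictly below the other.
Examples: {v0,v1}, {v0,v3}, {v0,v4}, {v2,v6}, ...
Total comparable pairs: 6


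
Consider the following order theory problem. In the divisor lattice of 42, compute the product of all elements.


Divisors of 42: [1, 2, 3, 6, 7, 14, 21, 42]
Product = n^(d(n)/2) = 42^(8/2)
Product = 3111696


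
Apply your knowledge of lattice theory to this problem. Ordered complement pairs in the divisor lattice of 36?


Complement pair (a,b): a meet b = bottom, a join b = top.
Here: gcd(a,b)=1 and lcm(a,b)=36, i.e. a*b=36 with a,b coprime.
Pairs found: (1,36), (4,9), (9,4), (36,1)
Total ordered pairs: 4


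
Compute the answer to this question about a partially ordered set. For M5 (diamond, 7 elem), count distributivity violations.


Distributive law: a ^ (b v c) = (a ^ b) v (a ^ c).
Check all 7^3 = 343 ordered triples (a,b,c).
  e.g. a=a1, b=a2, c=a3: lhs=a1 != rhs=0
  e.g. a=a1, b=a2, c=a4: lhs=a1 != rhs=0
Total violating triples: 60


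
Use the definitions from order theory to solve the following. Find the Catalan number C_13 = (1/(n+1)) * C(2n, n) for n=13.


C(n) = C(2n, n) / (n+1).
C(26, 13) = 10400600
C(13) = 10400600 / 14 = 742900


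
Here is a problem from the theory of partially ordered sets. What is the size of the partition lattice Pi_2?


B(n) = number of set partitions of an n-element set.
B(n) satisfies the recurrence: B(n+1) = sum_k C(n,k)*B(k).
B(2) = 2


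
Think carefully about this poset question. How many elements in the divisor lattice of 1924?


Divisors of 1924: [1, 2, 4, 13, 26, 37, 52, 74, 148, 481, 962, 1924]
Count: 12


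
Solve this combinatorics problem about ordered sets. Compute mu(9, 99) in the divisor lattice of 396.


In a divisor lattice, mu(a,b) = mu(b/a) where mu is the classical Mobius function.
b/a = 99/9 = 11
Prime factorization of 11: primes [11]
11 is squarefree with 1 prime factor(s), so mu(11) = (-1)^1 = -1


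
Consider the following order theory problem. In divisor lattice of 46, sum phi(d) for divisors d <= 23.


Divisors of 46 up to 23: [1, 2, 23]
phi values: [1, 1, 22]
Sum = 24


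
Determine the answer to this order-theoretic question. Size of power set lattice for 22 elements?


Power set = 2^n.
2^22 = 4194304


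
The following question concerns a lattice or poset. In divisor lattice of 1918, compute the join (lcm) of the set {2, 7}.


In a divisor lattice, join = lcm (least common multiple).
Compute lcm iteratively: start with first element, then lcm(current, next).
Elements: [2, 7]
lcm(2,7) = 14
Final lcm = 14


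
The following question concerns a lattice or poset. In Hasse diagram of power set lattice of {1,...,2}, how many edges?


A cover relation a -< b holds when a < b with no c strictly between.
Cover relations:
  {} -< {1}
  {} -< {2}
  {1} -< {1,2}
  {2} -< {1,2}
Total: 4


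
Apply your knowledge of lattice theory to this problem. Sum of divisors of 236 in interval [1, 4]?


Interval [1,4] in divisors of 236: [1, 2, 4]
Sum = 7


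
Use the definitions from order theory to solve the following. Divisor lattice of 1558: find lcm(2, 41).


In a divisor lattice, join = lcm (least common multiple).
gcd(2,41) = 1
lcm(2,41) = 2*41/gcd = 82/1 = 82


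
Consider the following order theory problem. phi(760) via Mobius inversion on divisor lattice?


phi(n) = n * prod_{p|n} (1 - 1/p).
Prime divisors of 760: [2, 5, 19]
phi(760) = 760 * (1 - 1/2) * (1 - 1/5) * (1 - 1/19)
phi(760) = 288


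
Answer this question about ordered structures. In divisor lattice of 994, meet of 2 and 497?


In a divisor lattice, meet = gcd (greatest common divisor).
By Euclidean algorithm or factoring: gcd(2,497) = 1


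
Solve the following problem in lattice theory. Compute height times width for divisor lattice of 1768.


Height = length of longest chain minus 1; width = size of largest antichain.
A maximum chain: 1 | 17 | 221 | 442 | 884 | 1768  (height 5).
A maximum antichain: {4, 26, 34, 221}  (width 4).
Product = 5 * 4 = 20


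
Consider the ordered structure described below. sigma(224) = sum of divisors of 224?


sigma(n) = sum of divisors.
Divisors of 224: [1, 2, 4, 7, 8, 14, 16, 28, 32, 56, 112, 224]
Sum = 504


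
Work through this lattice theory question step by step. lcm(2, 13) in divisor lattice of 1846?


Join=lcm.
gcd(2,13)=1
lcm=26


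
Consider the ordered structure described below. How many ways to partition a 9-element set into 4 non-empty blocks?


S(n,k) = k*S(n-1,k) + S(n-1,k-1).
S(8,4) = 1701, S(8,3) = 966
S(9,4) = 4*1701 + 966 = 6804 + 966
S(9,4) = 7770


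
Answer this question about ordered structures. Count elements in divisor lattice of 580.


Divisors of 580: [1, 2, 4, 5, 10, 20, 29, 58, 116, 145, 290, 580]
Count: 12


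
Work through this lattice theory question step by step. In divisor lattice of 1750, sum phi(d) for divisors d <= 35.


Divisors of 1750 up to 35: [1, 2, 5, 7, 10, 14, 25, 35]
phi values: [1, 1, 4, 6, 4, 6, 20, 24]
Sum = 66


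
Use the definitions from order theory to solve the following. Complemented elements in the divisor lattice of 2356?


An element a is complemented if some b has a meet b = bottom, a join b = top.
a is complemented iff gcd(a, n/a)=1, i.e. a is a unitary divisor of 2356.
Complemented elements: 1, 4, 19, 31, 76, 124, ... (2 more)
Count: 8


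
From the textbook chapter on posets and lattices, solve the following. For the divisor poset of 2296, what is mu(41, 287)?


In a divisor lattice, mu(a,b) = mu(b/a) where mu is the classical Mobius function.
b/a = 287/41 = 7
Prime factorization of 7: primes [7]
7 is squarefree with 1 prime factor(s), so mu(7) = (-1)^1 = -1


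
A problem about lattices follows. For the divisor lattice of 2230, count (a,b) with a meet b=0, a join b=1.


Complement pair (a,b): a meet b = bottom, a join b = top.
Here: gcd(a,b)=1 and lcm(a,b)=2230, i.e. a*b=2230 with a,b coprime.
Pairs found: (1,2230), (2,1115), (5,446), (10,223), ... (4 more)
Total ordered pairs: 8


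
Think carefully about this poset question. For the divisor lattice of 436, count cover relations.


A cover relation a -< b holds when a < b with no c strictly between.
Cover relations:
  1 -< 2
  1 -< 109
  2 -< 4
  2 -< 218
  4 -< 436
  109 -< 218
  218 -< 436
Total: 7


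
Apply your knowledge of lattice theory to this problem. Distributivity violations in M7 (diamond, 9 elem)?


Distributive law: a ^ (b v c) = (a ^ b) v (a ^ c).
Check all 9^3 = 729 ordered triples (a,b,c).
  e.g. a=a1, b=a2, c=a3: lhs=a1 != rhs=0
  e.g. a=a1, b=a2, c=a4: lhs=a1 != rhs=0
Total violating triples: 210


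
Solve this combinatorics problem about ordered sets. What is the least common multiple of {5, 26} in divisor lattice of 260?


In a divisor lattice, join = lcm (least common multiple).
Compute lcm iteratively: start with first element, then lcm(current, next).
Elements: [5, 26]
lcm(5,26) = 130
Final lcm = 130


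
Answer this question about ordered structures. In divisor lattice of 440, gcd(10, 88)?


Meet=gcd.
gcd(10,88)=2


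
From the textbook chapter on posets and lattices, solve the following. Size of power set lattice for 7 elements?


Power set = 2^n.
2^7 = 128


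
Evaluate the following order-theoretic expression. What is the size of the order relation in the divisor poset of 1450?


The order relation is {(a,b) : a <= b}, reflexive so it includes (a,a).
Examples: (1,1), (1,10), (1,145), (1,1450), (1,2), ...
Total ordered pairs: 54


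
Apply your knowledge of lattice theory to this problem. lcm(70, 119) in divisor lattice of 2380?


Join=lcm.
gcd(70,119)=7
lcm=1190


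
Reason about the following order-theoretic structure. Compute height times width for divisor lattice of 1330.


Height = length of longest chain minus 1; width = size of largest antichain.
A maximum chain: 1 | 19 | 133 | 665 | 1330  (height 4).
A maximum antichain: {10, 14, 35, 38, 95, 133}  (width 6).
Product = 4 * 6 = 24


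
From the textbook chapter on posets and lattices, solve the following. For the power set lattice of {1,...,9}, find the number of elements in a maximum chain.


A chain is a totally ordered subset; we count the number of elements in a maximum chain.
Compute, for each element x, the size of the longest chain ending at x:
  {}: 1
  {1}: 2
  {2}: 2
  {3}: 2
  {4}: 2
  {5}: 2
  ...
A maximum chain: {} < {1} < {1,2} < {1,2,3} < {1,2,3,4} < {1,2,3,4,5} < {1,2,3,4,5,6} < {1,2,3,4,5,6,7} < {1,2,3,4,5,6,7,8} < {1,2,3,4,5,6,7,8,9}
Number of elements in the longest chain: 10


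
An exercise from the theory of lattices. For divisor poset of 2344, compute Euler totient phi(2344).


phi(n) = n * prod_{p|n} (1 - 1/p).
Prime divisors of 2344: [2, 293]
phi(2344) = 2344 * (1 - 1/2) * (1 - 1/293)
phi(2344) = 1168


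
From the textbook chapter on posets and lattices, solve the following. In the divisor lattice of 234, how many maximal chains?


A maximal chain goes from the minimum element to a maximal element via cover relations.
Counting all min-to-max paths in the cover graph.
Total maximal chains: 12


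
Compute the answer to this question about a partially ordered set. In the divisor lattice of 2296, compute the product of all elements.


Divisors of 2296: [1, 2, 4, 7, 8, 14, 28, 41, 56, 82, 164, 287, 328, 574, 1148, 2296]
Product = n^(d(n)/2) = 2296^(16/2)
Product = 772280501280116853950119936


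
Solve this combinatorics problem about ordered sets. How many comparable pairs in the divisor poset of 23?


A comparable pair {a,b} has a < b or b < a in the order.
Count unordered pairs where one element is strictly below the other.
Examples: {1,23}
Total comparable pairs: 1


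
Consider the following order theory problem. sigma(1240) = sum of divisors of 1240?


sigma(n) = sum of divisors.
Divisors of 1240: [1, 2, 4, 5, 8, 10, 20, 31, 40, 62, 124, 155, 248, 310, 620, 1240]
Sum = 2880


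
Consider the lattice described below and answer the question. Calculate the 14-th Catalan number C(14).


C(n) = C(2n, n) / (n+1).
C(28, 14) = 40116600
C(14) = 40116600 / 15 = 2674440


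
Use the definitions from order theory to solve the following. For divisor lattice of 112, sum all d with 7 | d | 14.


Interval [7,14] in divisors of 112: [7, 14]
Sum = 21


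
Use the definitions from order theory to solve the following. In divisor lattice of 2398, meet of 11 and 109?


In a divisor lattice, meet = gcd (greatest common divisor).
By Euclidean algorithm or factoring: gcd(11,109) = 1


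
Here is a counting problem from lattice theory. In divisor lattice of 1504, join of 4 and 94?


In a divisor lattice, join = lcm (least common multiple).
gcd(4,94) = 2
lcm(4,94) = 4*94/gcd = 376/2 = 188


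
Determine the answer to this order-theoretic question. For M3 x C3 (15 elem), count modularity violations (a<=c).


Modular law: if a <= c then a v (b ^ c) = (a v b) ^ c.
Check all triples (a,b,c) with a <= c among 15 elements.
This lattice is modular (diamonds M_m and their chain-products are modular).
Total violating triples: 0


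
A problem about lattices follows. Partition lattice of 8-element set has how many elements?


B(n) = number of set partitions of an n-element set.
B(n) satisfies the recurrence: B(n+1) = sum_k C(n,k)*B(k).
B(8) = 4140


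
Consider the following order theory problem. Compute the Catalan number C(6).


C(n) = C(2n, n) / (n+1).
C(12, 6) = 924
C(6) = 924 / 7 = 132


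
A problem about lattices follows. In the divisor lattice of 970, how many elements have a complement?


An element a is complemented if some b has a meet b = bottom, a join b = top.
a is complemented iff gcd(a, n/a)=1, i.e. a is a unitary divisor of 970.
Complemented elements: 1, 2, 5, 10, 97, 194, ... (2 more)
Count: 8


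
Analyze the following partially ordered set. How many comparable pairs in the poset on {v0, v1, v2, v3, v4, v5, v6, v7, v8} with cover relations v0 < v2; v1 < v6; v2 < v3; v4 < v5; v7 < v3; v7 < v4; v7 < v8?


A comparable pair {a,b} has a < b or b < a in the order.
Count unordered pairs where one element is strictly below the other.
Examples: {v0,v2}, {v0,v3}, {v1,v6}, {v2,v3}, ...
Total comparable pairs: 9


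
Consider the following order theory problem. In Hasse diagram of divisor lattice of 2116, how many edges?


A cover relation a -< b holds when a < b with no c strictly between.
Cover relations:
  1 -< 2
  1 -< 23
  2 -< 4
  2 -< 46
  4 -< 92
  23 -< 46
  23 -< 529
  46 -< 92
  ...4 more
Total: 12


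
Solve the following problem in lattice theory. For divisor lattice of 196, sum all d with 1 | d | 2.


Interval [1,2] in divisors of 196: [1, 2]
Sum = 3


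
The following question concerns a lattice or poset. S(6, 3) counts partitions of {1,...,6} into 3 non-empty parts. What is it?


S(n,k) = k*S(n-1,k) + S(n-1,k-1).
S(5,3) = 25, S(5,2) = 15
S(6,3) = 3*25 + 15 = 75 + 15
S(6,3) = 90


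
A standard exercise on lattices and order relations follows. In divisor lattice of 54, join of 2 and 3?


In a divisor lattice, join = lcm (least common multiple).
gcd(2,3) = 1
lcm(2,3) = 2*3/gcd = 6/1 = 6


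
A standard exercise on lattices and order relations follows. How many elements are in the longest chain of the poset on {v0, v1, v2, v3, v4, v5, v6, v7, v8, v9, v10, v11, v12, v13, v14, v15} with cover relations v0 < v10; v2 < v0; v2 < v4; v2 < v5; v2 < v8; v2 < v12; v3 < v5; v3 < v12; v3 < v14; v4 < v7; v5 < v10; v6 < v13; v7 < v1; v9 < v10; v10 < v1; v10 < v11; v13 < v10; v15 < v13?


A chain is a totally ordered subset; we count the number of elements in a maximum chain.
Compute, for each element x, the size of the longest chain ending at x:
  v2: 1
  v3: 1
  v6: 1
  v9: 1
  v15: 1
  v0: 2
  ...
A maximum chain: v2 < v4 < v7 < v1
Number of elements in the longest chain: 4


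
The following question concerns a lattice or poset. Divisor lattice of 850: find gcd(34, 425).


In a divisor lattice, meet = gcd (greatest common divisor).
By Euclidean algorithm or factoring: gcd(34,425) = 17


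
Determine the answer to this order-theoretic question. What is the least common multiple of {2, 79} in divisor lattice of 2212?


In a divisor lattice, join = lcm (least common multiple).
Compute lcm iteratively: start with first element, then lcm(current, next).
Elements: [2, 79]
lcm(2,79) = 158
Final lcm = 158


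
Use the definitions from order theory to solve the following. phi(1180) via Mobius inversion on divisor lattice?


phi(n) = n * prod_{p|n} (1 - 1/p).
Prime divisors of 1180: [2, 5, 59]
phi(1180) = 1180 * (1 - 1/2) * (1 - 1/5) * (1 - 1/59)
phi(1180) = 464


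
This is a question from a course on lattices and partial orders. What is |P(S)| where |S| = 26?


Power set = 2^n.
2^26 = 67108864


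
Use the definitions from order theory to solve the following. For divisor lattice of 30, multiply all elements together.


Divisors of 30: [1, 2, 3, 5, 6, 10, 15, 30]
Product = n^(d(n)/2) = 30^(8/2)
Product = 810000


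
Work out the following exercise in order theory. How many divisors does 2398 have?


Divisors of 2398: [1, 2, 11, 22, 109, 218, 1199, 2398]
Count: 8


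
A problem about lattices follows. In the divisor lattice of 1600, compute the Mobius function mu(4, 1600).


In a divisor lattice, mu(a,b) = mu(b/a) where mu is the classical Mobius function.
b/a = 1600/4 = 400
Prime factorization of 400: primes [2, 5]
400 is not squarefree, so mu(400) = 0


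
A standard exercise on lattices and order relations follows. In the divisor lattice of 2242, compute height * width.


Height = length of longest chain minus 1; width = size of largest antichain.
A maximum chain: 1 | 59 | 1121 | 2242  (height 3).
A maximum antichain: {2, 19, 59}  (width 3).
Product = 3 * 3 = 9


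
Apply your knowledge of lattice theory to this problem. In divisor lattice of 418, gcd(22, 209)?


Meet=gcd.
gcd(22,209)=11


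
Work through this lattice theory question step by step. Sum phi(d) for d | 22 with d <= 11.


Divisors of 22 up to 11: [1, 2, 11]
phi values: [1, 1, 10]
Sum = 12


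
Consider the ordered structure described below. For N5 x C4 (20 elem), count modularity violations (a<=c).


Modular law: if a <= c then a v (b ^ c) = (a v b) ^ c.
Check all triples (a,b,c) with a <= c among 20 elements.
  e.g. a=(a,0), b=(c,0), c=(b,0): lhs=(a,0) != rhs=(b,0)
  e.g. a=(a,0), b=(c,1), c=(b,0): lhs=(a,0) != rhs=(b,0)
Total violating triples: 40


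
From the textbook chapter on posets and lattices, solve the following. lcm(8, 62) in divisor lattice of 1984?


Join=lcm.
gcd(8,62)=2
lcm=248


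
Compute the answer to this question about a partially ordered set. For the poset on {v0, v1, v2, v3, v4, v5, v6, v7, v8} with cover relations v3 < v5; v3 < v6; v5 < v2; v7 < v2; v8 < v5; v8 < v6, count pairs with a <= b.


The order relation is {(a,b) : a <= b}, reflexive so it includes (a,a).
Examples: (v0,v0), (v1,v1), (v2,v2), (v3,v2), (v3,v3), ...
Total ordered pairs: 17


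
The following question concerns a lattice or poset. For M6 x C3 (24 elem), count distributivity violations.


Distributive law: a ^ (b v c) = (a ^ b) v (a ^ c).
Check all 24^3 = 13824 ordered triples (a,b,c).
  e.g. a=(a1,0), b=(a2,0), c=(a3,0): lhs=(a1,0) != rhs=(0,0)
  e.g. a=(a1,0), b=(a2,0), c=(a3,1): lhs=(a1,0) != rhs=(0,0)
Total violating triples: 3240


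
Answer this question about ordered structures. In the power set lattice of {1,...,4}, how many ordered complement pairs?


Complement pair (a,b): a meet b = bottom, a join b = top.
Here: A intersect B = {} and A union B = {1,...,4}.
Pairs found: ({},{1,2,3,4}), ({1},{2,3,4}), ({2},{1,3,4}), ({3},{1,2,4}), ... (12 more)
Total ordered pairs: 16


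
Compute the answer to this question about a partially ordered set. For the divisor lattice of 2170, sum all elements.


sigma(n) = sum of divisors.
Divisors of 2170: [1, 2, 5, 7, 10, 14, 31, 35, 62, 70, 155, 217, 310, 434, 1085, 2170]
Sum = 4608


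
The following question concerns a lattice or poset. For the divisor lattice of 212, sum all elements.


sigma(n) = sum of divisors.
Divisors of 212: [1, 2, 4, 53, 106, 212]
Sum = 378


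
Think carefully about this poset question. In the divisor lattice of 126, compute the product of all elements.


Divisors of 126: [1, 2, 3, 6, 7, 9, 14, 18, 21, 42, 63, 126]
Product = n^(d(n)/2) = 126^(12/2)
Product = 4001504141376


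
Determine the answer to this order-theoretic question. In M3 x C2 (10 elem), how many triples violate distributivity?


Distributive law: a ^ (b v c) = (a ^ b) v (a ^ c).
Check all 10^3 = 1000 ordered triples (a,b,c).
  e.g. a=(a1,0), b=(a2,0), c=(a3,0): lhs=(a1,0) != rhs=(0,0)
  e.g. a=(a1,0), b=(a2,0), c=(a3,1): lhs=(a1,0) != rhs=(0,0)
Total violating triples: 48


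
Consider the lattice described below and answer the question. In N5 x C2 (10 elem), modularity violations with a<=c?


Modular law: if a <= c then a v (b ^ c) = (a v b) ^ c.
Check all triples (a,b,c) with a <= c among 10 elements.
  e.g. a=(a,0), b=(c,0), c=(b,0): lhs=(a,0) != rhs=(b,0)
  e.g. a=(a,0), b=(c,1), c=(b,0): lhs=(a,0) != rhs=(b,0)
Total violating triples: 6


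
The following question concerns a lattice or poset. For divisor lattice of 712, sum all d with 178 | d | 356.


Interval [178,356] in divisors of 712: [178, 356]
Sum = 534


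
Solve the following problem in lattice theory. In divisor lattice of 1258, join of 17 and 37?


In a divisor lattice, join = lcm (least common multiple).
gcd(17,37) = 1
lcm(17,37) = 17*37/gcd = 629/1 = 629


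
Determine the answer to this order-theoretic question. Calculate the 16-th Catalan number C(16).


C(n) = C(2n, n) / (n+1).
C(32, 16) = 601080390
C(16) = 601080390 / 17 = 35357670


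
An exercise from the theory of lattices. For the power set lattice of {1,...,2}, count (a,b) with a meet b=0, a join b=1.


Complement pair (a,b): a meet b = bottom, a join b = top.
Here: A intersect B = {} and A union B = {1,...,2}.
Pairs found: ({},{1,2}), ({1},{2}), ({2},{1}), ({1,2},{})
Total ordered pairs: 4


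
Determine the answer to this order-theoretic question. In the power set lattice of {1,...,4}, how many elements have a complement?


An element a is complemented if some b has a meet b = bottom, a join b = top.
every subset A has complement S\A, so all elements are complemented.
Complemented elements: {}, {1}, {2}, {3}, {4}, {1,2}, ... (10 more)
Count: 16


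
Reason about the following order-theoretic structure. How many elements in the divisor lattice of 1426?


Divisors of 1426: [1, 2, 23, 31, 46, 62, 713, 1426]
Count: 8


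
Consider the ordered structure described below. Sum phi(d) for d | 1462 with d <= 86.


Divisors of 1462 up to 86: [1, 2, 17, 34, 43, 86]
phi values: [1, 1, 16, 16, 42, 42]
Sum = 118


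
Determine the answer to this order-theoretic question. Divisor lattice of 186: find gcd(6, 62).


In a divisor lattice, meet = gcd (greatest common divisor).
By Euclidean algorithm or factoring: gcd(6,62) = 2


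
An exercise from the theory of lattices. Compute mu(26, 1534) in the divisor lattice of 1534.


In a divisor lattice, mu(a,b) = mu(b/a) where mu is the classical Mobius function.
b/a = 1534/26 = 59
Prime factorization of 59: primes [59]
59 is squarefree with 1 prime factor(s), so mu(59) = (-1)^1 = -1


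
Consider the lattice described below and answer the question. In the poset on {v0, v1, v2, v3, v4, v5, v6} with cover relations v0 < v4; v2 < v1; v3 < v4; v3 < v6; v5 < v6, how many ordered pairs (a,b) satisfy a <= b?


The order relation is {(a,b) : a <= b}, reflexive so it includes (a,a).
Examples: (v0,v0), (v0,v4), (v1,v1), (v2,v1), (v2,v2), ...
Total ordered pairs: 12


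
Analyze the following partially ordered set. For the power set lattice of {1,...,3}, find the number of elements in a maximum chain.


A chain is a totally ordered subset; we count the number of elements in a maximum chain.
Compute, for each element x, the size of the longest chain ending at x:
  {}: 1
  {1}: 2
  {2}: 2
  {3}: 2
  {1,2}: 3
  {1,3}: 3
  ...
A maximum chain: {} < {1} < {1,2} < {1,2,3}
Number of elements in the longest chain: 4


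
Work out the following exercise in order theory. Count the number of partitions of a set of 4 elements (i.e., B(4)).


B(n) = number of set partitions of an n-element set.
B(n) satisfies the recurrence: B(n+1) = sum_k C(n,k)*B(k).
B(4) = 15


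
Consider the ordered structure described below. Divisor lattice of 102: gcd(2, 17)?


Meet=gcd.
gcd(2,17)=1


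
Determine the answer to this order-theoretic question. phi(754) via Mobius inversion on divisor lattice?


phi(n) = n * prod_{p|n} (1 - 1/p).
Prime divisors of 754: [2, 13, 29]
phi(754) = 754 * (1 - 1/2) * (1 - 1/13) * (1 - 1/29)
phi(754) = 336


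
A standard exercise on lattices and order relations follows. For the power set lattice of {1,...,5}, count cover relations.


A cover relation a -< b holds when a < b with no c strictly between.
Cover relations:
  {} -< {1}
  {} -< {2}
  {} -< {3}
  {} -< {4}
  {} -< {5}
  {1} -< {1,2}
  {1} -< {1,3}
  {1} -< {1,4}
  ...72 more
Total: 80


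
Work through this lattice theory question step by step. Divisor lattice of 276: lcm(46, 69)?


Join=lcm.
gcd(46,69)=23
lcm=138


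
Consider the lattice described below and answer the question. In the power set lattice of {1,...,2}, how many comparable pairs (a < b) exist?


A comparable pair {a,b} has a < b or b < a in the order.
Count unordered pairs where one element is strictly below the other.
Examples: {{},{1}}, {{},{2}}, {{},{1,2}}, {{1},{1,2}}, ...
Total comparable pairs: 5


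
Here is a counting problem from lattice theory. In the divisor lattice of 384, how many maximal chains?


A maximal chain goes from the minimum element to a maximal element via cover relations.
Counting all min-to-max paths in the cover graph.
Total maximal chains: 8


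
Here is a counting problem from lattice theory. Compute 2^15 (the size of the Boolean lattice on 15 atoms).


Power set = 2^n.
2^15 = 32768


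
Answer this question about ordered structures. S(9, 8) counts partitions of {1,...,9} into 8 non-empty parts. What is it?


S(n,k) = k*S(n-1,k) + S(n-1,k-1).
S(8,8) = 1, S(8,7) = 28
S(9,8) = 8*1 + 28 = 8 + 28
S(9,8) = 36


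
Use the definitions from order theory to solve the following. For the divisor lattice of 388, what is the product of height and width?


Height = length of longest chain minus 1; width = size of largest antichain.
A maximum chain: 1 | 97 | 194 | 388  (height 3).
A maximum antichain: {2, 97}  (width 2).
Product = 3 * 2 = 6


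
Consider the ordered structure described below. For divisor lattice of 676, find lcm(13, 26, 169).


In a divisor lattice, join = lcm (least common multiple).
Compute lcm iteratively: start with first element, then lcm(current, next).
Elements: [13, 26, 169]
lcm(13,26) = 26
lcm(26,169) = 338
Final lcm = 338


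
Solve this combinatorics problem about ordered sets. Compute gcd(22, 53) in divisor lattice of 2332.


In a divisor lattice, meet = gcd (greatest common divisor).
By Euclidean algorithm or factoring: gcd(22,53) = 1


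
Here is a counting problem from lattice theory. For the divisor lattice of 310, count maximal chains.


A maximal chain goes from the minimum element to a maximal element via cover relations.
Counting all min-to-max paths in the cover graph.
Total maximal chains: 6


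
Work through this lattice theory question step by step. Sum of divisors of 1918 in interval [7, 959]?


Interval [7,959] in divisors of 1918: [7, 959]
Sum = 966


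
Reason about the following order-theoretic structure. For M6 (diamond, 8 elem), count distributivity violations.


Distributive law: a ^ (b v c) = (a ^ b) v (a ^ c).
Check all 8^3 = 512 ordered triples (a,b,c).
  e.g. a=a1, b=a2, c=a3: lhs=a1 != rhs=0
  e.g. a=a1, b=a2, c=a4: lhs=a1 != rhs=0
Total violating triples: 120


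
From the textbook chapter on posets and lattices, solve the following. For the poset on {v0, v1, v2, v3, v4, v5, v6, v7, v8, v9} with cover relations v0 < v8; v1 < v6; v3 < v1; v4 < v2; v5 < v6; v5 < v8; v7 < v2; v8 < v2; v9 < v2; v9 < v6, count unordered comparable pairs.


A comparable pair {a,b} has a < b or b < a in the order.
Count unordered pairs where one element is strictly below the other.
Examples: {v0,v2}, {v0,v8}, {v1,v3}, {v1,v6}, ...
Total comparable pairs: 13


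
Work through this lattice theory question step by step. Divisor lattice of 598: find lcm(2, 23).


In a divisor lattice, join = lcm (least common multiple).
gcd(2,23) = 1
lcm(2,23) = 2*23/gcd = 46/1 = 46


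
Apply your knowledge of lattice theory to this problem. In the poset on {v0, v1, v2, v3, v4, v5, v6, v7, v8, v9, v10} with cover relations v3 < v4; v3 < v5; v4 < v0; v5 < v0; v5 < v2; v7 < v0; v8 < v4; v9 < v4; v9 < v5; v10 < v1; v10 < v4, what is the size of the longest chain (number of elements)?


A chain is a totally ordered subset; we count the number of elements in a maximum chain.
Compute, for each element x, the size of the longest chain ending at x:
  v3: 1
  v6: 1
  v7: 1
  v8: 1
  v9: 1
  v10: 1
  ...
A maximum chain: v3 < v4 < v0
Number of elements in the longest chain: 3
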